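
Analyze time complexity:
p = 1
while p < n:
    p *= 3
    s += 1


Per nesting level: O(log n) = O(log n)
Complexity: O(log n)


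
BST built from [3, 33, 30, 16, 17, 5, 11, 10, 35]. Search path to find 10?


BST root = 3
Search for 10: compare at each node
Path: [3, 33, 30, 16, 5, 11, 10]


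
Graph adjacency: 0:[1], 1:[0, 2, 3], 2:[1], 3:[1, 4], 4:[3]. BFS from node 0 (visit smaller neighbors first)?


BFS queue: start with [0]
Visit order: [0, 1, 2, 3, 4]


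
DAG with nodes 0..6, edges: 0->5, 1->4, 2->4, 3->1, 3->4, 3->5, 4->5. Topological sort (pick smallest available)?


Kahn's algorithm, process smallest node first
Order: [0, 2, 3, 1, 4, 5, 6]


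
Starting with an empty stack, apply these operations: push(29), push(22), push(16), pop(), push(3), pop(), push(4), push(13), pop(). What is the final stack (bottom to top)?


push(29) -> [29]
push(22) -> [29, 22]
push(16) -> [29, 22, 16]
pop() returns 16 -> [29, 22]
push(3) -> [29, 22, 3]
pop() returns 3 -> [29, 22]
push(4) -> [29, 22, 4]
push(13) -> [29, 22, 4, 13]
pop() returns 13 -> [29, 22, 4]
Final stack (bottom to top): [29, 22, 4]


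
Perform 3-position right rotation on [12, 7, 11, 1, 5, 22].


Right rotate by 3: [1, 5, 22, 12, 7, 11]


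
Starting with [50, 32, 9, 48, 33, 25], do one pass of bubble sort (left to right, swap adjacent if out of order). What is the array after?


After one pass: [32, 9, 48, 33, 25, 50]


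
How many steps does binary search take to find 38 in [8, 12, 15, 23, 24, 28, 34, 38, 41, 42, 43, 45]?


Search for 38:
[0,11] mid=5 arr[5]=28
[6,11] mid=8 arr[8]=41
[6,7] mid=6 arr[6]=34
[7,7] mid=7 arr[7]=38
Total: 4 comparisons


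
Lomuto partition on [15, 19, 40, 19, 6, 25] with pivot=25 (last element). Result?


Elements <= 25 go left of pivot.
Result: [15, 19, 19, 6, 25, 40], pivot at index 4


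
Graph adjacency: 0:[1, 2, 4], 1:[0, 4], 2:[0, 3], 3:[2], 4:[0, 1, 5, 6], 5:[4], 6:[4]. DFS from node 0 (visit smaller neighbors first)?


DFS stack-based: start with [0]
Visit order: [0, 1, 4, 5, 6, 2, 3]


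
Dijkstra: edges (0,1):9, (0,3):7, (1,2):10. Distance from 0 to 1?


Dijkstra from 0:
Distances: {0: 0, 1: 9, 2: 19, 3: 7}
Shortest distance to 1 = 9, path = [0, 1]


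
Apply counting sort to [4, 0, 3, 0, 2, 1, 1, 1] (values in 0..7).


Count array: [2, 3, 1, 1, 1, 0, 0, 0]
Reconstruct: [0, 0, 1, 1, 1, 2, 3, 4]


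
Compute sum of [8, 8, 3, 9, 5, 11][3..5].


Prefix sums: [0, 8, 16, 19, 28, 33, 44]
Sum[3..5] = prefix[6] - prefix[3] = 44 - 19 = 25


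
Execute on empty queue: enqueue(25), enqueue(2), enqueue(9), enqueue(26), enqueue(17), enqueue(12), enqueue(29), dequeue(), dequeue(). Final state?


enqueue(25) -> [25]
enqueue(2) -> [25, 2]
enqueue(9) -> [25, 2, 9]
enqueue(26) -> [25, 2, 9, 26]
enqueue(17) -> [25, 2, 9, 26, 17]
enqueue(12) -> [25, 2, 9, 26, 17, 12]
enqueue(29) -> [25, 2, 9, 26, 17, 12, 29]
dequeue() returns 25 -> [2, 9, 26, 17, 12, 29]
dequeue() returns 2 -> [9, 26, 17, 12, 29]
Final queue (front to back): [9, 26, 17, 12, 29]


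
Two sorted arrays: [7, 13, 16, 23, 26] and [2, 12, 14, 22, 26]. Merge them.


Compare heads, take smaller each step.
Merged: [2, 7, 12, 13, 14, 16, 22, 23, 26, 26]


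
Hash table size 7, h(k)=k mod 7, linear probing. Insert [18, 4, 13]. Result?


Insertions: 18->slot 4; 4->slot 5; 13->slot 6
Table: [None, None, None, None, 18, 4, 13]


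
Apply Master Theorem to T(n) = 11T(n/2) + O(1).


a=11, b=2, c=0. log_2(11)=3.459 > c=0. Case 1: O(n^log_b(a)) = O(n^3.459)
Complexity: O(n^3.459)


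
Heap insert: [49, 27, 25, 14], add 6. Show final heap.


Append 6: [49, 27, 25, 14, 6]
Bubble up: no swaps needed
Result: [49, 27, 25, 14, 6]


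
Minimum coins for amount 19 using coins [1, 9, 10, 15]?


dp[0]=0; dp[i]=1+min(dp[i-c] for c in coins)
...dp[14]=5, dp[15]=1, dp[16]=2, dp[17]=3, dp[18]=2, dp[19]=2
Minimum coins for 19 = 2


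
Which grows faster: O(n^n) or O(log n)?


logarithmic grows slower than n^n
O(log n) is asymptotically smaller; O(n^n) grows faster


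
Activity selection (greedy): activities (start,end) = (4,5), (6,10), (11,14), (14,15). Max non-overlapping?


Greedy: pick earliest-ending, then skip overlaps.
Selected (4 activities): [(4, 5), (6, 10), (11, 14), (14, 15)]


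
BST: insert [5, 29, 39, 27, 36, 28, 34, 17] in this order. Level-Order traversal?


Root = 5; build tree by BST insertion.
Level-Order traversal: [5, 29, 27, 39, 17, 28, 36, 34]


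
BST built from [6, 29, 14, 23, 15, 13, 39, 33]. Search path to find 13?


BST root = 6
Search for 13: compare at each node
Path: [6, 29, 14, 13]


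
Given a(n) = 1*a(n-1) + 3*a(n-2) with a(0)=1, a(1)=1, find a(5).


Build bottom-up:
...a(3)=7, a(4)=19, a(5)=1*19+3*7=40


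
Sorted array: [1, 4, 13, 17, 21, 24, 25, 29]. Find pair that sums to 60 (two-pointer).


Two pointers: lo=0, hi=7
No pair sums to 60


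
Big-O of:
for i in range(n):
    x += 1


Per nesting level: O(n) = O(n)
Complexity: O(n)


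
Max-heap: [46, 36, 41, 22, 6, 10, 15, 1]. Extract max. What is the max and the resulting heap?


Max = 46
Replace root with last, heapify down
Resulting heap: [41, 36, 15, 22, 6, 10, 1]


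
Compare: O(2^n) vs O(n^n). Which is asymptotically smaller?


exponential grows slower than n^n
O(2^n) is asymptotically smaller; O(n^n) grows faster


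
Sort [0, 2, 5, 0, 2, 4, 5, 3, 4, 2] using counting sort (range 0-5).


Count array: [2, 0, 3, 1, 2, 2]
Reconstruct: [0, 0, 2, 2, 2, 3, 4, 4, 5, 5]


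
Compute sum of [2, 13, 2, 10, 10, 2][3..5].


Prefix sums: [0, 2, 15, 17, 27, 37, 39]
Sum[3..5] = prefix[6] - prefix[3] = 39 - 17 = 22


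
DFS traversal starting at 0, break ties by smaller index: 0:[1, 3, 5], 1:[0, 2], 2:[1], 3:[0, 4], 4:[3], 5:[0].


DFS stack-based: start with [0]
Visit order: [0, 1, 2, 3, 4, 5]


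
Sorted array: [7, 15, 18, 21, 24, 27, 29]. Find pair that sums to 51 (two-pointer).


Two pointers: lo=0, hi=6
Found pair: (24, 27) summing to 51


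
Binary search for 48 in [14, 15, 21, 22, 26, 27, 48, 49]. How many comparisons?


Search for 48:
[0,7] mid=3 arr[3]=22
[4,7] mid=5 arr[5]=27
[6,7] mid=6 arr[6]=48
Total: 3 comparisons


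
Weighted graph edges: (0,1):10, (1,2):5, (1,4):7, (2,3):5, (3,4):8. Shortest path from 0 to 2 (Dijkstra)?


Dijkstra from 0:
Distances: {0: 0, 1: 10, 2: 15, 3: 20, 4: 17}
Shortest distance to 2 = 15, path = [0, 1, 2]


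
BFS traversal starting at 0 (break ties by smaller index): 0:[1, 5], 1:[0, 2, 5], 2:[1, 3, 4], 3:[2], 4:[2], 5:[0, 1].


BFS queue: start with [0]
Visit order: [0, 1, 5, 2, 3, 4]


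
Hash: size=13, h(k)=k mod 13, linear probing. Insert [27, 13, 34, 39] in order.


Insertions: 27->slot 1; 13->slot 0; 34->slot 8; 39->slot 2
Table: [13, 27, 39, None, None, None, None, None, 34, None, None, None, None]


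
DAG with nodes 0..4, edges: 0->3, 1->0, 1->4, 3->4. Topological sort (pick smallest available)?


Kahn's algorithm, process smallest node first
Order: [1, 0, 2, 3, 4]


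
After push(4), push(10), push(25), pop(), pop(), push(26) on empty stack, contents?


push(4) -> [4]
push(10) -> [4, 10]
push(25) -> [4, 10, 25]
pop() returns 25 -> [4, 10]
pop() returns 10 -> [4]
push(26) -> [4, 26]
Final stack (bottom to top): [4, 26]


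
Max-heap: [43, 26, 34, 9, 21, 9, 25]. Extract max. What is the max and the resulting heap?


Max = 43
Replace root with last, heapify down
Resulting heap: [34, 26, 25, 9, 21, 9]


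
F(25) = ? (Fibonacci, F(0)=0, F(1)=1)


F(n)=F(n-1)+F(n-2)
...F(23)=28657, F(24)=46368, F(25)=75025


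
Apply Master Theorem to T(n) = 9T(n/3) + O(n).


a=9, b=3, c=1. log_3(9)=2 > c=1. Case 1: O(n^log_b(a)) = O(n^2)
Complexity: O(n^2)


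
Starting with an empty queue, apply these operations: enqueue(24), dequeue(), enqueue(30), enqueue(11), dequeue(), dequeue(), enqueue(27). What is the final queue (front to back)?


enqueue(24) -> [24]
dequeue() returns 24 -> []
enqueue(30) -> [30]
enqueue(11) -> [30, 11]
dequeue() returns 30 -> [11]
dequeue() returns 11 -> []
enqueue(27) -> [27]
Final queue (front to back): [27]


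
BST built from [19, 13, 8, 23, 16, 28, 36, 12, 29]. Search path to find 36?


BST root = 19
Search for 36: compare at each node
Path: [19, 23, 28, 36]


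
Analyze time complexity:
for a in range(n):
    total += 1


Per nesting level: O(n) = O(n)
Complexity: O(n)


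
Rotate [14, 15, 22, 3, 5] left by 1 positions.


Left rotate by 1: [15, 22, 3, 5, 14]


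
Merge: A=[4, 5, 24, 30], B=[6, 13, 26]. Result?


Compare heads, take smaller each step.
Merged: [4, 5, 6, 13, 24, 26, 30]


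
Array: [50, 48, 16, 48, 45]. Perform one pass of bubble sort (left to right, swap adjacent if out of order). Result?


After one pass: [48, 16, 48, 45, 50]


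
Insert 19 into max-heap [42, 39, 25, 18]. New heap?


Append 19: [42, 39, 25, 18, 19]
Bubble up: no swaps needed
Result: [42, 39, 25, 18, 19]


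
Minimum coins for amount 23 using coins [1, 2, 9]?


dp[0]=0; dp[i]=1+min(dp[i-c] for c in coins)
...dp[18]=2, dp[19]=3, dp[20]=3, dp[21]=4, dp[22]=4, dp[23]=5
Minimum coins for 23 = 5


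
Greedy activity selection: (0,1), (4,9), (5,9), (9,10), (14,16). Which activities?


Greedy: pick earliest-ending, then skip overlaps.
Selected (4 activities): [(0, 1), (4, 9), (9, 10), (14, 16)]


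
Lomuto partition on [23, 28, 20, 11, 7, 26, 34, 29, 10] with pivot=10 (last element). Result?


Elements <= 10 go left of pivot.
Result: [7, 10, 20, 11, 23, 26, 34, 29, 28], pivot at index 1


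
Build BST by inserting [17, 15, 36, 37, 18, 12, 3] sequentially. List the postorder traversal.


Root = 17; build tree by BST insertion.
Postorder traversal: [3, 12, 15, 18, 37, 36, 17]


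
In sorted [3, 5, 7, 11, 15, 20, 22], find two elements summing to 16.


Two pointers: lo=0, hi=6
Found pair: (5, 11) summing to 16


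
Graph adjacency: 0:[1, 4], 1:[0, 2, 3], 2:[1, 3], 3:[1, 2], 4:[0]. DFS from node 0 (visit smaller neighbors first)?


DFS stack-based: start with [0]
Visit order: [0, 1, 2, 3, 4]


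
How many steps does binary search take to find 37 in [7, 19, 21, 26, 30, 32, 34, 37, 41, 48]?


Search for 37:
[0,9] mid=4 arr[4]=30
[5,9] mid=7 arr[7]=37
Total: 2 comparisons


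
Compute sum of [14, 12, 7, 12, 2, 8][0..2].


Prefix sums: [0, 14, 26, 33, 45, 47, 55]
Sum[0..2] = prefix[3] - prefix[0] = 33 - 0 = 33


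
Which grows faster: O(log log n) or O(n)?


double-logarithmic grows slower than linear
O(log log n) is asymptotically smaller; O(n) grows faster


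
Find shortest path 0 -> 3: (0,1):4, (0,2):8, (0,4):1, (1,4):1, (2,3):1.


Dijkstra from 0:
Distances: {0: 0, 1: 2, 2: 8, 3: 9, 4: 1}
Shortest distance to 3 = 9, path = [0, 2, 3]


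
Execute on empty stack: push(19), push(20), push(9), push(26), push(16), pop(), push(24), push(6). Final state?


push(19) -> [19]
push(20) -> [19, 20]
push(9) -> [19, 20, 9]
push(26) -> [19, 20, 9, 26]
push(16) -> [19, 20, 9, 26, 16]
pop() returns 16 -> [19, 20, 9, 26]
push(24) -> [19, 20, 9, 26, 24]
push(6) -> [19, 20, 9, 26, 24, 6]
Final stack (bottom to top): [19, 20, 9, 26, 24, 6]


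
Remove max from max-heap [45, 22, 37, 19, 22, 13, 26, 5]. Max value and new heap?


Max = 45
Replace root with last, heapify down
Resulting heap: [37, 22, 26, 19, 22, 13, 5]


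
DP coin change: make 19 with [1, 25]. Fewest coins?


dp[0]=0; dp[i]=1+min(dp[i-c] for c in coins)
...dp[14]=14, dp[15]=15, dp[16]=16, dp[17]=17, dp[18]=18, dp[19]=19
Minimum coins for 19 = 19


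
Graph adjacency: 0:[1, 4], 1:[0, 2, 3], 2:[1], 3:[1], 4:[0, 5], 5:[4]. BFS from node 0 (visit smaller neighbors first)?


BFS queue: start with [0]
Visit order: [0, 1, 4, 2, 3, 5]


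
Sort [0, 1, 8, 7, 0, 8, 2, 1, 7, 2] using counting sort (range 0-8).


Count array: [2, 2, 2, 0, 0, 0, 0, 2, 2]
Reconstruct: [0, 0, 1, 1, 2, 2, 7, 7, 8, 8]


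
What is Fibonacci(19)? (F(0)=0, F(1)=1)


F(n)=F(n-1)+F(n-2)
...F(17)=1597, F(18)=2584, F(19)=4181


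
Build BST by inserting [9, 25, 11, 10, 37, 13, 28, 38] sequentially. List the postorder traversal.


Root = 9; build tree by BST insertion.
Postorder traversal: [10, 13, 11, 28, 38, 37, 25, 9]


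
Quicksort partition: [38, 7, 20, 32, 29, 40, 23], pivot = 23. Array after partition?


Elements <= 23 go left of pivot.
Result: [7, 20, 23, 32, 29, 40, 38], pivot at index 2


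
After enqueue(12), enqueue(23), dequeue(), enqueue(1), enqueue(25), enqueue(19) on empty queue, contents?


enqueue(12) -> [12]
enqueue(23) -> [12, 23]
dequeue() returns 12 -> [23]
enqueue(1) -> [23, 1]
enqueue(25) -> [23, 1, 25]
enqueue(19) -> [23, 1, 25, 19]
Final queue (front to back): [23, 1, 25, 19]


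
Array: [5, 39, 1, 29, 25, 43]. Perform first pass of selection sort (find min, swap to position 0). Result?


After one pass: [1, 39, 5, 29, 25, 43]


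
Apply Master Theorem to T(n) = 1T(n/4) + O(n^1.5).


a=1, b=4, c=1.5. log_4(1)=0 < c=1.5. Case 3: O(n^c) = O(n^1.500)
Complexity: O(n^1.500)


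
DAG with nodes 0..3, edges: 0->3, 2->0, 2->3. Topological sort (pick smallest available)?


Kahn's algorithm, process smallest node first
Order: [1, 2, 0, 3]


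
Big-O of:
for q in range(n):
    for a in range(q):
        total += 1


Per nesting level: O(n) * O(n) [triangular over q] = O(n^2)
Complexity: O(n^2)


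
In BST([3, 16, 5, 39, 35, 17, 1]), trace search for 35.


BST root = 3
Search for 35: compare at each node
Path: [3, 16, 39, 35]


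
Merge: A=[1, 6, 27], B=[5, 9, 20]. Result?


Compare heads, take smaller each step.
Merged: [1, 5, 6, 9, 20, 27]


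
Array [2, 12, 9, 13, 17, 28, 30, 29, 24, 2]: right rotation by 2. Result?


Right rotate by 2: [24, 2, 2, 12, 9, 13, 17, 28, 30, 29]


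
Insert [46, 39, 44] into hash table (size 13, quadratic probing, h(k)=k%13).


Insertions: 46->slot 7; 39->slot 0; 44->slot 5
Table: [39, None, None, None, None, 44, None, 46, None, None, None, None, None]


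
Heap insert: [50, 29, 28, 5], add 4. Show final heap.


Append 4: [50, 29, 28, 5, 4]
Bubble up: no swaps needed
Result: [50, 29, 28, 5, 4]


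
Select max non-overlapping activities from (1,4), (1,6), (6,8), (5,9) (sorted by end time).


Greedy: pick earliest-ending, then skip overlaps.
Selected (2 activities): [(1, 4), (6, 8)]


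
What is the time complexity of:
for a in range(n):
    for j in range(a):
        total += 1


Per nesting level: O(n) * O(n) [triangular over a] = O(n^2)
Complexity: O(n^2)


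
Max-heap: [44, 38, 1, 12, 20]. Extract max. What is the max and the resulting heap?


Max = 44
Replace root with last, heapify down
Resulting heap: [38, 20, 1, 12]


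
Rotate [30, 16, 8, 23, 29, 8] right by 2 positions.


Right rotate by 2: [29, 8, 30, 16, 8, 23]


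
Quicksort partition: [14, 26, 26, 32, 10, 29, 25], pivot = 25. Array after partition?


Elements <= 25 go left of pivot.
Result: [14, 10, 25, 32, 26, 29, 26], pivot at index 2


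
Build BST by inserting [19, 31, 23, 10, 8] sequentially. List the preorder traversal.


Root = 19; build tree by BST insertion.
Preorder traversal: [19, 10, 8, 31, 23]


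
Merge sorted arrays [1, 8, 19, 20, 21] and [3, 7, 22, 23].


Compare heads, take smaller each step.
Merged: [1, 3, 7, 8, 19, 20, 21, 22, 23]


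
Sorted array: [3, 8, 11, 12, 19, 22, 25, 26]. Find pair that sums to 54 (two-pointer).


Two pointers: lo=0, hi=7
No pair sums to 54


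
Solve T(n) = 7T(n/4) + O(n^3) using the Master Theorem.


a=7, b=4, c=3. log_4(7)=1.404 < c=3. Case 3: O(n^c) = O(n^3)
Complexity: O(n^3)


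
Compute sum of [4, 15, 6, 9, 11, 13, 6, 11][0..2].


Prefix sums: [0, 4, 19, 25, 34, 45, 58, 64, 75]
Sum[0..2] = prefix[3] - prefix[0] = 25 - 0 = 25


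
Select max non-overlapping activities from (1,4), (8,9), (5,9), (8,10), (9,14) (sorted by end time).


Greedy: pick earliest-ending, then skip overlaps.
Selected (3 activities): [(1, 4), (8, 9), (9, 14)]


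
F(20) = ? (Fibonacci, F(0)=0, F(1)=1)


F(n)=F(n-1)+F(n-2)
...F(18)=2584, F(19)=4181, F(20)=6765


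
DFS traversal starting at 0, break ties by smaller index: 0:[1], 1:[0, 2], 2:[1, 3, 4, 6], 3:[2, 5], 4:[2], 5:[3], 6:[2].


DFS stack-based: start with [0]
Visit order: [0, 1, 2, 3, 5, 4, 6]


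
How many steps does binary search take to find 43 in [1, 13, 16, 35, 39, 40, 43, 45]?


Search for 43:
[0,7] mid=3 arr[3]=35
[4,7] mid=5 arr[5]=40
[6,7] mid=6 arr[6]=43
Total: 3 comparisons


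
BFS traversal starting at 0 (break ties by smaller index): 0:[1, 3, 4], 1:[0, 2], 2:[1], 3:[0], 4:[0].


BFS queue: start with [0]
Visit order: [0, 1, 3, 4, 2]


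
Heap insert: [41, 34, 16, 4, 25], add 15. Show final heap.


Append 15: [41, 34, 16, 4, 25, 15]
Bubble up: no swaps needed
Result: [41, 34, 16, 4, 25, 15]


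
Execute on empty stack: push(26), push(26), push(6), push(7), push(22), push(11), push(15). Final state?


push(26) -> [26]
push(26) -> [26, 26]
push(6) -> [26, 26, 6]
push(7) -> [26, 26, 6, 7]
push(22) -> [26, 26, 6, 7, 22]
push(11) -> [26, 26, 6, 7, 22, 11]
push(15) -> [26, 26, 6, 7, 22, 11, 15]
Final stack (bottom to top): [26, 26, 6, 7, 22, 11, 15]


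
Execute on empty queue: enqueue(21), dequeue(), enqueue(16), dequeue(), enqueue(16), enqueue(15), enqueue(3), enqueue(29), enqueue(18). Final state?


enqueue(21) -> [21]
dequeue() returns 21 -> []
enqueue(16) -> [16]
dequeue() returns 16 -> []
enqueue(16) -> [16]
enqueue(15) -> [16, 15]
enqueue(3) -> [16, 15, 3]
enqueue(29) -> [16, 15, 3, 29]
enqueue(18) -> [16, 15, 3, 29, 18]
Final queue (front to back): [16, 15, 3, 29, 18]


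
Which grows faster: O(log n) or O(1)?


constant grows slower than logarithmic
O(1) is asymptotically smaller; O(log n) grows faster


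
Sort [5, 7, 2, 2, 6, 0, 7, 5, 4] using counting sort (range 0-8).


Count array: [1, 0, 2, 0, 1, 2, 1, 2, 0]
Reconstruct: [0, 2, 2, 4, 5, 5, 6, 7, 7]


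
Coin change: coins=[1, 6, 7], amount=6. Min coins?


dp[0]=0; dp[i]=1+min(dp[i-c] for c in coins)
...dp[1]=1, dp[2]=2, dp[3]=3, dp[4]=4, dp[5]=5, dp[6]=1
Minimum coins for 6 = 1


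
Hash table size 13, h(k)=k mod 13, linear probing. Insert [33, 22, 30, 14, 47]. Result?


Insertions: 33->slot 7; 22->slot 9; 30->slot 4; 14->slot 1; 47->slot 8
Table: [None, 14, None, None, 30, None, None, 33, 47, 22, None, None, None]


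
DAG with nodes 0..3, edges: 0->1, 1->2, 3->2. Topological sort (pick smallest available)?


Kahn's algorithm, process smallest node first
Order: [0, 1, 3, 2]


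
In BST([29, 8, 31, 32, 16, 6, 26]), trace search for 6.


BST root = 29
Search for 6: compare at each node
Path: [29, 8, 6]


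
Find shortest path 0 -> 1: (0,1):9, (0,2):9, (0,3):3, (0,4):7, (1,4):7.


Dijkstra from 0:
Distances: {0: 0, 1: 9, 2: 9, 3: 3, 4: 7}
Shortest distance to 1 = 9, path = [0, 1]


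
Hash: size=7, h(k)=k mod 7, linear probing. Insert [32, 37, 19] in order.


Insertions: 32->slot 4; 37->slot 2; 19->slot 5
Table: [None, None, 37, None, 32, 19, None]


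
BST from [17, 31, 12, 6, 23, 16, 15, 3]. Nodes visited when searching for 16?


BST root = 17
Search for 16: compare at each node
Path: [17, 12, 16]


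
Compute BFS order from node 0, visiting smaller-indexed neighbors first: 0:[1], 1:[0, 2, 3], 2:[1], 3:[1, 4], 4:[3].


BFS queue: start with [0]
Visit order: [0, 1, 2, 3, 4]


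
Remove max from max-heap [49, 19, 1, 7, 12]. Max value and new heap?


Max = 49
Replace root with last, heapify down
Resulting heap: [19, 12, 1, 7]


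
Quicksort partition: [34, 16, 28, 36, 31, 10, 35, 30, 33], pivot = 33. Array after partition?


Elements <= 33 go left of pivot.
Result: [16, 28, 31, 10, 30, 33, 35, 34, 36], pivot at index 5


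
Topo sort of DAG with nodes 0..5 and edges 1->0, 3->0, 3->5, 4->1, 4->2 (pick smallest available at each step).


Kahn's algorithm, process smallest node first
Order: [3, 4, 1, 0, 2, 5]


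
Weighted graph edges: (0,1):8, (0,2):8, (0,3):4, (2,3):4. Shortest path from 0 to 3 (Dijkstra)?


Dijkstra from 0:
Distances: {0: 0, 1: 8, 2: 8, 3: 4}
Shortest distance to 3 = 4, path = [0, 3]


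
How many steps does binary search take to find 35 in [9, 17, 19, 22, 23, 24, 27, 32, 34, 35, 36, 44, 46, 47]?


Search for 35:
[0,13] mid=6 arr[6]=27
[7,13] mid=10 arr[10]=36
[7,9] mid=8 arr[8]=34
[9,9] mid=9 arr[9]=35
Total: 4 comparisons


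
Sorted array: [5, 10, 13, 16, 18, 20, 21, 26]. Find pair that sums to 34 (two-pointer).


Two pointers: lo=0, hi=7
Found pair: (13, 21) summing to 34


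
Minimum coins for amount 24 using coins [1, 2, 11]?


dp[0]=0; dp[i]=1+min(dp[i-c] for c in coins)
...dp[19]=5, dp[20]=6, dp[21]=6, dp[22]=2, dp[23]=3, dp[24]=3
Minimum coins for 24 = 3


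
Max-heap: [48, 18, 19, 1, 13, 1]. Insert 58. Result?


Append 58: [48, 18, 19, 1, 13, 1, 58]
Bubble up: swap idx 6(58) with idx 2(19); swap idx 2(58) with idx 0(48)
Result: [58, 18, 48, 1, 13, 1, 19]


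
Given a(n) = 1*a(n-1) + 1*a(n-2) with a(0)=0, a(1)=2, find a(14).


Build bottom-up:
...a(12)=288, a(13)=466, a(14)=1*466+1*288=754


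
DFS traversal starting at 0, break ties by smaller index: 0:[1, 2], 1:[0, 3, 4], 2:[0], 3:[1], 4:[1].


DFS stack-based: start with [0]
Visit order: [0, 1, 3, 4, 2]


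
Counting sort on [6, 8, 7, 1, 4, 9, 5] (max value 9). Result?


Count array: [0, 1, 0, 0, 1, 1, 1, 1, 1, 1]
Reconstruct: [1, 4, 5, 6, 7, 8, 9]


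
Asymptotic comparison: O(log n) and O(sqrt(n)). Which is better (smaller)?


logarithmic grows slower than sublinear
O(log n) is asymptotically smaller; O(sqrt(n)) grows faster


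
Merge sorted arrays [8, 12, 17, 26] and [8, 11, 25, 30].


Compare heads, take smaller each step.
Merged: [8, 8, 11, 12, 17, 25, 26, 30]


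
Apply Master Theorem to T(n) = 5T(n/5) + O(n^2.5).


a=5, b=5, c=2.5. log_5(5)=1 < c=2.5. Case 3: O(n^c) = O(n^2.500)
Complexity: O(n^2.500)


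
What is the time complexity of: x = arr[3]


Analysis: constant-time operation, no loop
Complexity: O(1)


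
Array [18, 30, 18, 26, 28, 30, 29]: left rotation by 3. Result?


Left rotate by 3: [26, 28, 30, 29, 18, 30, 18]


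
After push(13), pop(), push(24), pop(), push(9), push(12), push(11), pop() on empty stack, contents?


push(13) -> [13]
pop() returns 13 -> []
push(24) -> [24]
pop() returns 24 -> []
push(9) -> [9]
push(12) -> [9, 12]
push(11) -> [9, 12, 11]
pop() returns 11 -> [9, 12]
Final stack (bottom to top): [9, 12]


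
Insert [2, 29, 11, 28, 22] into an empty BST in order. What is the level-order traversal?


Root = 2; build tree by BST insertion.
Level-Order traversal: [2, 29, 11, 28, 22]


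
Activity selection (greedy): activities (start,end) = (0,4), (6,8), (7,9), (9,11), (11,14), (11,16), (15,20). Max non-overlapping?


Greedy: pick earliest-ending, then skip overlaps.
Selected (5 activities): [(0, 4), (6, 8), (9, 11), (11, 14), (15, 20)]


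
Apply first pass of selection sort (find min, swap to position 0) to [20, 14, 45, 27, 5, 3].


After one pass: [3, 14, 45, 27, 5, 20]


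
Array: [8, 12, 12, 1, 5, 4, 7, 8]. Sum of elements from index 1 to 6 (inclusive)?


Prefix sums: [0, 8, 20, 32, 33, 38, 42, 49, 57]
Sum[1..6] = prefix[7] - prefix[1] = 49 - 8 = 41


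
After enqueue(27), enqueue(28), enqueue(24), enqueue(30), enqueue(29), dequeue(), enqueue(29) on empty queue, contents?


enqueue(27) -> [27]
enqueue(28) -> [27, 28]
enqueue(24) -> [27, 28, 24]
enqueue(30) -> [27, 28, 24, 30]
enqueue(29) -> [27, 28, 24, 30, 29]
dequeue() returns 27 -> [28, 24, 30, 29]
enqueue(29) -> [28, 24, 30, 29, 29]
Final queue (front to back): [28, 24, 30, 29, 29]


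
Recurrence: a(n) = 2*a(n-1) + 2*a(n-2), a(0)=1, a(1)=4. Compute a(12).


Build bottom-up:
...a(10)=31648, a(11)=86464, a(12)=2*86464+2*31648=236224


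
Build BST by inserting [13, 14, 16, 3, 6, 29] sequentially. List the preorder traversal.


Root = 13; build tree by BST insertion.
Preorder traversal: [13, 3, 6, 14, 16, 29]


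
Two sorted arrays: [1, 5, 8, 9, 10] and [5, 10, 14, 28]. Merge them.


Compare heads, take smaller each step.
Merged: [1, 5, 5, 8, 9, 10, 10, 14, 28]


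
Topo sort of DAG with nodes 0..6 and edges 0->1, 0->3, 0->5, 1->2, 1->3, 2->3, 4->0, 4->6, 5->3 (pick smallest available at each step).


Kahn's algorithm, process smallest node first
Order: [4, 0, 1, 2, 5, 3, 6]


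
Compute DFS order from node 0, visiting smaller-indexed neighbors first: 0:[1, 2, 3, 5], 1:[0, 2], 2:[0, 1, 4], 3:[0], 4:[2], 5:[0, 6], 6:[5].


DFS stack-based: start with [0]
Visit order: [0, 1, 2, 4, 3, 5, 6]


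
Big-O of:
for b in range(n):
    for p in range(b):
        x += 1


Per nesting level: O(n) * O(n) [triangular over b] = O(n^2)
Complexity: O(n^2)


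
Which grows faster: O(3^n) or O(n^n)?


exponential (base 3) grows slower than n^n
O(3^n) is asymptotically smaller; O(n^n) grows faster


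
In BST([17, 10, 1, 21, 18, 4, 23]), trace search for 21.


BST root = 17
Search for 21: compare at each node
Path: [17, 21]


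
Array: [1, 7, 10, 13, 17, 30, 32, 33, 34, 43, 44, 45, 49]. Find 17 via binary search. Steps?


Search for 17:
[0,12] mid=6 arr[6]=32
[0,5] mid=2 arr[2]=10
[3,5] mid=4 arr[4]=17
Total: 3 comparisons


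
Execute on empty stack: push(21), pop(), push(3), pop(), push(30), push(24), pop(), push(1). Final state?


push(21) -> [21]
pop() returns 21 -> []
push(3) -> [3]
pop() returns 3 -> []
push(30) -> [30]
push(24) -> [30, 24]
pop() returns 24 -> [30]
push(1) -> [30, 1]
Final stack (bottom to top): [30, 1]


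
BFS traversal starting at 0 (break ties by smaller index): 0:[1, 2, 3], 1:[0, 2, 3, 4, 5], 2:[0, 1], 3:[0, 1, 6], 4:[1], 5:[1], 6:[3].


BFS queue: start with [0]
Visit order: [0, 1, 2, 3, 4, 5, 6]


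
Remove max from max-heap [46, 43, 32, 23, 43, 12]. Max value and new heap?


Max = 46
Replace root with last, heapify down
Resulting heap: [43, 43, 32, 23, 12]


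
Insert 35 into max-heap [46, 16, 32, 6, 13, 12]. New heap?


Append 35: [46, 16, 32, 6, 13, 12, 35]
Bubble up: swap idx 6(35) with idx 2(32)
Result: [46, 16, 35, 6, 13, 12, 32]


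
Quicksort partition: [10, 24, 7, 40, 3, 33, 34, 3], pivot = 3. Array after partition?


Elements <= 3 go left of pivot.
Result: [3, 3, 7, 40, 10, 33, 34, 24], pivot at index 1


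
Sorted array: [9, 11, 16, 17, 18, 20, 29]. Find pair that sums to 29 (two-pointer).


Two pointers: lo=0, hi=6
Found pair: (9, 20) summing to 29


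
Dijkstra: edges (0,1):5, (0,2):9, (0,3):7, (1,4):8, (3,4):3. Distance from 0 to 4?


Dijkstra from 0:
Distances: {0: 0, 1: 5, 2: 9, 3: 7, 4: 10}
Shortest distance to 4 = 10, path = [0, 3, 4]


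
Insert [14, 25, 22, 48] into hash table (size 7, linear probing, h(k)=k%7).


Insertions: 14->slot 0; 25->slot 4; 22->slot 1; 48->slot 6
Table: [14, 22, None, None, 25, None, 48]


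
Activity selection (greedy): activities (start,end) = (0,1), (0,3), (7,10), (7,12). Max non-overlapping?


Greedy: pick earliest-ending, then skip overlaps.
Selected (2 activities): [(0, 1), (7, 10)]


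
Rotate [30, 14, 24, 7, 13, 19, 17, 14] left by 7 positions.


Left rotate by 7: [14, 30, 14, 24, 7, 13, 19, 17]


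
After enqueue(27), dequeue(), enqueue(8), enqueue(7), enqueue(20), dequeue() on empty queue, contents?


enqueue(27) -> [27]
dequeue() returns 27 -> []
enqueue(8) -> [8]
enqueue(7) -> [8, 7]
enqueue(20) -> [8, 7, 20]
dequeue() returns 8 -> [7, 20]
Final queue (front to back): [7, 20]


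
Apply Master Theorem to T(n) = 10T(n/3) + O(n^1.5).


a=10, b=3, c=1.5. log_3(10)=2.096 > c=1.5. Case 1: O(n^log_b(a)) = O(n^2.096)
Complexity: O(n^2.096)


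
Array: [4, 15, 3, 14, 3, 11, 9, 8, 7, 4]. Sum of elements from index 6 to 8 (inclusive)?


Prefix sums: [0, 4, 19, 22, 36, 39, 50, 59, 67, 74, 78]
Sum[6..8] = prefix[9] - prefix[6] = 74 - 50 = 24


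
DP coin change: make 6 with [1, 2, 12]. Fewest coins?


dp[0]=0; dp[i]=1+min(dp[i-c] for c in coins)
...dp[1]=1, dp[2]=1, dp[3]=2, dp[4]=2, dp[5]=3, dp[6]=3
Minimum coins for 6 = 3


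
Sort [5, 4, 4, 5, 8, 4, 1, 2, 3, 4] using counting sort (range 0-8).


Count array: [0, 1, 1, 1, 4, 2, 0, 0, 1]
Reconstruct: [1, 2, 3, 4, 4, 4, 4, 5, 5, 8]


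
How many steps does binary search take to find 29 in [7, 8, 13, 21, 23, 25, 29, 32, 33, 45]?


Search for 29:
[0,9] mid=4 arr[4]=23
[5,9] mid=7 arr[7]=32
[5,6] mid=5 arr[5]=25
[6,6] mid=6 arr[6]=29
Total: 4 comparisons


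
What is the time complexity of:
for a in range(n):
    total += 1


Per nesting level: O(n) = O(n)
Complexity: O(n)


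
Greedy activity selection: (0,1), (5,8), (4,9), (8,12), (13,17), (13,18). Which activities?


Greedy: pick earliest-ending, then skip overlaps.
Selected (4 activities): [(0, 1), (5, 8), (8, 12), (13, 17)]


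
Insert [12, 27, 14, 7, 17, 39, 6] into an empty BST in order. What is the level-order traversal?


Root = 12; build tree by BST insertion.
Level-Order traversal: [12, 7, 27, 6, 14, 39, 17]


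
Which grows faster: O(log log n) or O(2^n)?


double-logarithmic grows slower than exponential
O(log log n) is asymptotically smaller; O(2^n) grows faster


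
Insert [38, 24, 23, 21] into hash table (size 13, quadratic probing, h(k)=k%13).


Insertions: 38->slot 12; 24->slot 11; 23->slot 10; 21->slot 8
Table: [None, None, None, None, None, None, None, None, 21, None, 23, 24, 38]


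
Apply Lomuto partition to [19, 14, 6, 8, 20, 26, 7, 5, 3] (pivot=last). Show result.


Elements <= 3 go left of pivot.
Result: [3, 14, 6, 8, 20, 26, 7, 5, 19], pivot at index 0


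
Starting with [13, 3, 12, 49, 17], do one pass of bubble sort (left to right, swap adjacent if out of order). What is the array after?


After one pass: [3, 12, 13, 17, 49]


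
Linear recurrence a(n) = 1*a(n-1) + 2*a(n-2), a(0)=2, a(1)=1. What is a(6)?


Build bottom-up:
...a(4)=17, a(5)=31, a(6)=1*31+2*17=65


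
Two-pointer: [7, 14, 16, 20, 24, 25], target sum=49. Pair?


Two pointers: lo=0, hi=5
Found pair: (24, 25) summing to 49


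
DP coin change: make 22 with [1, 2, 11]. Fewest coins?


dp[0]=0; dp[i]=1+min(dp[i-c] for c in coins)
...dp[17]=4, dp[18]=5, dp[19]=5, dp[20]=6, dp[21]=6, dp[22]=2
Minimum coins for 22 = 2


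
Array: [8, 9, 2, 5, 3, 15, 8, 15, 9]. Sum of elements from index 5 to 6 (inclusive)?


Prefix sums: [0, 8, 17, 19, 24, 27, 42, 50, 65, 74]
Sum[5..6] = prefix[7] - prefix[5] = 50 - 27 = 23


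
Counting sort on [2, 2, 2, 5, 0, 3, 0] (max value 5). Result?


Count array: [2, 0, 3, 1, 0, 1]
Reconstruct: [0, 0, 2, 2, 2, 3, 5]


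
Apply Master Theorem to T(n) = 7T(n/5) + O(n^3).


a=7, b=5, c=3. log_5(7)=1.209 < c=3. Case 3: O(n^c) = O(n^3)
Complexity: O(n^3)


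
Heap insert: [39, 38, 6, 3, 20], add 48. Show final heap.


Append 48: [39, 38, 6, 3, 20, 48]
Bubble up: swap idx 5(48) with idx 2(6); swap idx 2(48) with idx 0(39)
Result: [48, 38, 39, 3, 20, 6]


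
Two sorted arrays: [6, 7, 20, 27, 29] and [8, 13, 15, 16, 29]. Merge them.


Compare heads, take smaller each step.
Merged: [6, 7, 8, 13, 15, 16, 20, 27, 29, 29]


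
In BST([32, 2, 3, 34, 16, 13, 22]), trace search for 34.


BST root = 32
Search for 34: compare at each node
Path: [32, 34]


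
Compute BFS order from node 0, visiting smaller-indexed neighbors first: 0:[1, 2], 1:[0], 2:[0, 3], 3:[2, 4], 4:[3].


BFS queue: start with [0]
Visit order: [0, 1, 2, 3, 4]


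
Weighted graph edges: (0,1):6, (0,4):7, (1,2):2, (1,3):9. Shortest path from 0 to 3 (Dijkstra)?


Dijkstra from 0:
Distances: {0: 0, 1: 6, 2: 8, 3: 15, 4: 7}
Shortest distance to 3 = 15, path = [0, 1, 3]


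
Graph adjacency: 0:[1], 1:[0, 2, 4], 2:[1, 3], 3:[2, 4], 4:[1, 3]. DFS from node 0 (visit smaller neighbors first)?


DFS stack-based: start with [0]
Visit order: [0, 1, 2, 3, 4]


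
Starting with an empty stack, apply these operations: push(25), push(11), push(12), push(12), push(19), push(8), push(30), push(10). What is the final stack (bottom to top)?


push(25) -> [25]
push(11) -> [25, 11]
push(12) -> [25, 11, 12]
push(12) -> [25, 11, 12, 12]
push(19) -> [25, 11, 12, 12, 19]
push(8) -> [25, 11, 12, 12, 19, 8]
push(30) -> [25, 11, 12, 12, 19, 8, 30]
push(10) -> [25, 11, 12, 12, 19, 8, 30, 10]
Final stack (bottom to top): [25, 11, 12, 12, 19, 8, 30, 10]


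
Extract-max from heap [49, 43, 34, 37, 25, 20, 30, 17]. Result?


Max = 49
Replace root with last, heapify down
Resulting heap: [43, 37, 34, 17, 25, 20, 30]


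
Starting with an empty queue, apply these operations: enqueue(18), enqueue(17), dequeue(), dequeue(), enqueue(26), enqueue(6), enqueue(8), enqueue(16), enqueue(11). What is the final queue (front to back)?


enqueue(18) -> [18]
enqueue(17) -> [18, 17]
dequeue() returns 18 -> [17]
dequeue() returns 17 -> []
enqueue(26) -> [26]
enqueue(6) -> [26, 6]
enqueue(8) -> [26, 6, 8]
enqueue(16) -> [26, 6, 8, 16]
enqueue(11) -> [26, 6, 8, 16, 11]
Final queue (front to back): [26, 6, 8, 16, 11]


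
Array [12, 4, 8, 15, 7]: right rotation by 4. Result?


Right rotate by 4: [4, 8, 15, 7, 12]


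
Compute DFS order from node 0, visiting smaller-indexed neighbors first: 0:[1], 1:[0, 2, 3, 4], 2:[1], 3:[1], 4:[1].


DFS stack-based: start with [0]
Visit order: [0, 1, 2, 3, 4]


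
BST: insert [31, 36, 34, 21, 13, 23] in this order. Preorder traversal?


Root = 31; build tree by BST insertion.
Preorder traversal: [31, 21, 13, 23, 36, 34]


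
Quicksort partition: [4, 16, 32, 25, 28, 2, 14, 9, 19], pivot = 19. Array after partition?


Elements <= 19 go left of pivot.
Result: [4, 16, 2, 14, 9, 19, 25, 28, 32], pivot at index 5


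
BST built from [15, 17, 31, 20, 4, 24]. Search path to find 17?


BST root = 15
Search for 17: compare at each node
Path: [15, 17]


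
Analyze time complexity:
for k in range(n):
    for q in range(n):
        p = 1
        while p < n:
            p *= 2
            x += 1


Per nesting level: O(n) * O(n) * O(log n) = O(n^2 log n)
Complexity: O(n^2 log n)


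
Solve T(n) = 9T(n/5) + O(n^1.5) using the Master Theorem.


a=9, b=5, c=1.5. log_5(9)=1.365 < c=1.5. Case 3: O(n^c) = O(n^1.500)
Complexity: O(n^1.500)


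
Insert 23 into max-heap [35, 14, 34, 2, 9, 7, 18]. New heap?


Append 23: [35, 14, 34, 2, 9, 7, 18, 23]
Bubble up: swap idx 7(23) with idx 3(2); swap idx 3(23) with idx 1(14)
Result: [35, 23, 34, 14, 9, 7, 18, 2]


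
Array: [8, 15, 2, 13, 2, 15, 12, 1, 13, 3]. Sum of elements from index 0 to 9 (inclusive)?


Prefix sums: [0, 8, 23, 25, 38, 40, 55, 67, 68, 81, 84]
Sum[0..9] = prefix[10] - prefix[0] = 84 - 0 = 84


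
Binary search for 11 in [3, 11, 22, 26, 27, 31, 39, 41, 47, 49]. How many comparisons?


Search for 11:
[0,9] mid=4 arr[4]=27
[0,3] mid=1 arr[1]=11
Total: 2 comparisons


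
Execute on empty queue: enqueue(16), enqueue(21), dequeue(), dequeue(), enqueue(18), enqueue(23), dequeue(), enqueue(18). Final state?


enqueue(16) -> [16]
enqueue(21) -> [16, 21]
dequeue() returns 16 -> [21]
dequeue() returns 21 -> []
enqueue(18) -> [18]
enqueue(23) -> [18, 23]
dequeue() returns 18 -> [23]
enqueue(18) -> [23, 18]
Final queue (front to back): [23, 18]


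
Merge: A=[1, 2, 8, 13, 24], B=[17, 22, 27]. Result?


Compare heads, take smaller each step.
Merged: [1, 2, 8, 13, 17, 22, 24, 27]


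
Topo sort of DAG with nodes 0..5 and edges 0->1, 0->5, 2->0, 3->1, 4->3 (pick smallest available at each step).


Kahn's algorithm, process smallest node first
Order: [2, 0, 4, 3, 1, 5]


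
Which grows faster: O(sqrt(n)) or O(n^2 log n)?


sublinear grows slower than n^2 log n
O(sqrt(n)) is asymptotically smaller; O(n^2 log n) grows faster


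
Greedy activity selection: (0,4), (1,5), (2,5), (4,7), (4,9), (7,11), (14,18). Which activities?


Greedy: pick earliest-ending, then skip overlaps.
Selected (4 activities): [(0, 4), (4, 7), (7, 11), (14, 18)]


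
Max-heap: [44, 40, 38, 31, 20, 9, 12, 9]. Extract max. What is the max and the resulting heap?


Max = 44
Replace root with last, heapify down
Resulting heap: [40, 31, 38, 9, 20, 9, 12]


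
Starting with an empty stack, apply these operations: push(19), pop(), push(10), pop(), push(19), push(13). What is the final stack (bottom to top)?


push(19) -> [19]
pop() returns 19 -> []
push(10) -> [10]
pop() returns 10 -> []
push(19) -> [19]
push(13) -> [19, 13]
Final stack (bottom to top): [19, 13]


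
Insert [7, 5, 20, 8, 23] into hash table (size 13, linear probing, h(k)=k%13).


Insertions: 7->slot 7; 5->slot 5; 20->slot 8; 8->slot 9; 23->slot 10
Table: [None, None, None, None, None, 5, None, 7, 20, 8, 23, None, None]


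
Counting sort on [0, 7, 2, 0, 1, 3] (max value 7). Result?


Count array: [2, 1, 1, 1, 0, 0, 0, 1]
Reconstruct: [0, 0, 1, 2, 3, 7]


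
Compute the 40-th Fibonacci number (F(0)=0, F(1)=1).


F(n)=F(n-1)+F(n-2)
...F(38)=39088169, F(39)=63245986, F(40)=102334155


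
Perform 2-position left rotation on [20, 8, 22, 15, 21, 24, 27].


Left rotate by 2: [22, 15, 21, 24, 27, 20, 8]


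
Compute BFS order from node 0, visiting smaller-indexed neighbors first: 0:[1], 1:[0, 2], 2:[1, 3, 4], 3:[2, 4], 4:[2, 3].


BFS queue: start with [0]
Visit order: [0, 1, 2, 3, 4]


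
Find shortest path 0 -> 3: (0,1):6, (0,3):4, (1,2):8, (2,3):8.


Dijkstra from 0:
Distances: {0: 0, 1: 6, 2: 12, 3: 4}
Shortest distance to 3 = 4, path = [0, 3]


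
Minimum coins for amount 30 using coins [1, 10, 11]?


dp[0]=0; dp[i]=1+min(dp[i-c] for c in coins)
...dp[25]=5, dp[26]=6, dp[27]=7, dp[28]=8, dp[29]=9, dp[30]=3
Minimum coins for 30 = 3


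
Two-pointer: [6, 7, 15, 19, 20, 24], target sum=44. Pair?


Two pointers: lo=0, hi=5
Found pair: (20, 24) summing to 44


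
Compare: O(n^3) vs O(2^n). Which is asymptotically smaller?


cubic grows slower than exponential
O(n^3) is asymptotically smaller; O(2^n) grows faster


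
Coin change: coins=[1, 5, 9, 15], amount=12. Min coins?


dp[0]=0; dp[i]=1+min(dp[i-c] for c in coins)
...dp[7]=3, dp[8]=4, dp[9]=1, dp[10]=2, dp[11]=3, dp[12]=4
Minimum coins for 12 = 4


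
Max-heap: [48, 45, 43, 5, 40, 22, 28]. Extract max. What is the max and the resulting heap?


Max = 48
Replace root with last, heapify down
Resulting heap: [45, 40, 43, 5, 28, 22]


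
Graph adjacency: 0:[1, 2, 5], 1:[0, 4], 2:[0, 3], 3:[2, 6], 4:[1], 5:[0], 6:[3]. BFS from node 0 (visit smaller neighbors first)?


BFS queue: start with [0]
Visit order: [0, 1, 2, 5, 4, 3, 6]


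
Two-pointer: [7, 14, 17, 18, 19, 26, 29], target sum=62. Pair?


Two pointers: lo=0, hi=6
No pair sums to 62


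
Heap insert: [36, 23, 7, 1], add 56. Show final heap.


Append 56: [36, 23, 7, 1, 56]
Bubble up: swap idx 4(56) with idx 1(23); swap idx 1(56) with idx 0(36)
Result: [56, 36, 7, 1, 23]


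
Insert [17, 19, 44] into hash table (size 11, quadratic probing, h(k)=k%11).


Insertions: 17->slot 6; 19->slot 8; 44->slot 0
Table: [44, None, None, None, None, None, 17, None, 19, None, None]


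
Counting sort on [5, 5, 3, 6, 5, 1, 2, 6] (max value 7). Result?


Count array: [0, 1, 1, 1, 0, 3, 2, 0]
Reconstruct: [1, 2, 3, 5, 5, 5, 6, 6]


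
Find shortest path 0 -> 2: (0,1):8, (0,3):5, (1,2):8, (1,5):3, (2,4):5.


Dijkstra from 0:
Distances: {0: 0, 1: 8, 2: 16, 3: 5, 4: 21, 5: 11}
Shortest distance to 2 = 16, path = [0, 1, 2]


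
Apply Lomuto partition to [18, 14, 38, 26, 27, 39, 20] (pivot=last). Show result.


Elements <= 20 go left of pivot.
Result: [18, 14, 20, 26, 27, 39, 38], pivot at index 2
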